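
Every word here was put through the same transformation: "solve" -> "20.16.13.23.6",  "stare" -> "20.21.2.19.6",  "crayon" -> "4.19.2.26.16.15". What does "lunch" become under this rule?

13.22.15.4.9

s is letter #19 and maps to 20: an offset of 1. Each letter is replaced by its alphabet position (a=1..z=26) + 1.
Applying it to lunch: l=12→13, u=21→22, n=14→15, c=3→4, h=8→9.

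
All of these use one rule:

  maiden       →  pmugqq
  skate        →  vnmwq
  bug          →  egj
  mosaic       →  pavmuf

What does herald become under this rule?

Two shifts are in play — +12 for a/e/i/o/u, +3 for every other letter.
Applying it to herald: h(cons)+3=k, e(vowel)+12=q, r(cons)+3=u, a(vowel)+12=m, l(cons)+3=o, d(cons)+3=g.

kqumog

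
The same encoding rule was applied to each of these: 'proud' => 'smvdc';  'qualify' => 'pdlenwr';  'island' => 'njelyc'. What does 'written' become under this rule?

xmnggzy

p(15)→s(18) and r(17)→m(12) fit y≡23x+11 (mod 26); the inverse of 23 mod 26 is 17. Treating letters as 0–25, the rule is x ↦ 23x + 11 (mod 26).
On written: w(22)→23·22+11≡23=x; r(17)→23·17+11≡12=m; i(8)→23·8+11≡13=n; t(19)→23·19+11≡6=g; t(19)→23·19+11≡6=g; e(4)→23·4+11≡25=z; n(13)→23·13+11≡24=y (all mod 26).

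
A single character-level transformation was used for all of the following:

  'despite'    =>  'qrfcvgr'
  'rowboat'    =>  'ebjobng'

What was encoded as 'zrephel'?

mercury

Compare letters: d→q is +13, e→r is +13, s→f is +13 — a constant shift. It's a constant shift of +13 (ROT13).
Reversing it on zrephel: z−13=m, r−13=e, e−13=r, p−13=c, h−13=u, e−13=r, l−13=y.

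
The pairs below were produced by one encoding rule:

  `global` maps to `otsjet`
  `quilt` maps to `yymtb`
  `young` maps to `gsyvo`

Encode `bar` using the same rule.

jez

Vowels shift forward by 4 and consonants shift forward by 8.
For bar: b(cons)+8=j, a(vowel)+4=e, r(cons)+8=z.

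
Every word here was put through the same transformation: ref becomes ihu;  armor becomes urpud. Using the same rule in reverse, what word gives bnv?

Two steps: reverse the string, then apply a Caesar shift of +3.
Decoding bnv: shift back: b−3=y, n−3=k, v−3=s → yks; then reverse → sky.

sky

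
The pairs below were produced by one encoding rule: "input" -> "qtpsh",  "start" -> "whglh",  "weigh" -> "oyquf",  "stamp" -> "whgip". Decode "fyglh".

heart

i(8)→q(16) and n(13)→t(19) fit y≡11x+6 (mod 26); the inverse of 11 mod 26 is 19. Treating letters as 0–25, the rule is x ↦ 11x + 6 (mod 26).
Reversing it on fyglh: f(5)→19·(5−6)≡7=h; y(24)→19·(24−6)≡4=e; g(6)→19·(6−6)≡0=a; l(11)→19·(11−6)≡17=r; h(7)→19·(7−6)≡19=t (all mod 26).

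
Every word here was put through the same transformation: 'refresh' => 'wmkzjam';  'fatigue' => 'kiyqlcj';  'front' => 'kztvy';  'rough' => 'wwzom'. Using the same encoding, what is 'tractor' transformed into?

A repeating key of period 2 is used — shifts +5, +8 over and over.
On tractor: t+5=y, r+8=z, a+5=f, c+8=k, t+5=y, o+8=w, r+5=w.

yzfkyww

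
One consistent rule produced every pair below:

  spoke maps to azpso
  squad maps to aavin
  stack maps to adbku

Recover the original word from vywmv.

Shifts by position in spoke: pos 0: s→a (+8), pos 1: p→z (+10), pos 2: o→p (+1), pos 3: k→s (+8), pos 4: e→o (+10) — repeating every 3. It's a Vigenère-style cipher with numeric key [8,10,1]: position i shifts by key[i mod 3].
Reversing it on vywmv: v−8=n, y−10=o, w−1=v, m−8=e, v−10=l.

novel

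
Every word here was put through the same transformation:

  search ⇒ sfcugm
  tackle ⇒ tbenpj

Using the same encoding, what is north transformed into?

In search: s→s is +0, e→f is +1, a→c is +2, r→u is +3 — the shift increases by 1 each position. Letter i (0-indexed) is shifted by i+0, so successive shifts are 0, 1, 2, ….
Applying it to north: n+0=n, o+1=p, r+2=t, t+3=w, h+4=l.

nptwl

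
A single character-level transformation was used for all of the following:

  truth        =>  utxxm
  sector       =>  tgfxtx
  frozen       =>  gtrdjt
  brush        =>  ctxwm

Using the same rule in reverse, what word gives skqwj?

The shift increases by 1 at each position, starting from +1: 1, 2, 3, ….
Undoing it on skqwj: s−1=r, k−2=i, q−3=n, w−4=s, j−5=e.

rinse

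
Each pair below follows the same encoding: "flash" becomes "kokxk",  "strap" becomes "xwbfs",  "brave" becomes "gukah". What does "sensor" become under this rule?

Shifts by position in flash: pos 0: f→k (+5), pos 1: l→o (+3), pos 2: a→k (+10), pos 3: s→x (+5), pos 4: h→k (+3) — repeating every 3. A repeating key of period 3 is used — shifts +5, +3, +10 over and over.
For sensor: s+5=x, e+3=h, n+10=x, s+5=x, o+3=r, r+10=b.

xhxxrb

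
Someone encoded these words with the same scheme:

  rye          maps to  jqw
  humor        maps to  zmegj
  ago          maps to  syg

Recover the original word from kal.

Compare letters: r→j is +18, y→q is +18, e→w is +18 — a constant shift. Each letter is shifted forward by 18 in the alphabet (a Caesar shift of +18).
Reversing it on kal: k−18=s, a−18=i, l−18=t.

sit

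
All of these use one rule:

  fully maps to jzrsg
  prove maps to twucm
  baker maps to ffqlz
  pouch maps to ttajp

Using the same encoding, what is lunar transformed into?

The shift increases by 1 at each position, starting from +4: 4, 5, 6, ….
On lunar: l+4=p, u+5=z, n+6=t, a+7=h, r+8=z.

pzthz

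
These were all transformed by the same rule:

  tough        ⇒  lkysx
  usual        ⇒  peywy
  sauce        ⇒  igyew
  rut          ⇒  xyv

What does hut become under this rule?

Two steps: reverse the string, then apply a Caesar shift of +4.
On hut: reverse → tuh; then shift: t+4=x, u+4=y, h+4=l.

xyl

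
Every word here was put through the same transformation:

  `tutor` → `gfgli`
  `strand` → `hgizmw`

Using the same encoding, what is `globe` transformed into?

tolyv

Each pair mirrors across the alphabet (t↔g, u↔f, t↔g): positions sum to 25. This is the alphabet-reversal cipher (Atbash): a becomes z, b becomes y, etc.
On globe: g↔t, l↔o, o↔l, b↔y, e↔v.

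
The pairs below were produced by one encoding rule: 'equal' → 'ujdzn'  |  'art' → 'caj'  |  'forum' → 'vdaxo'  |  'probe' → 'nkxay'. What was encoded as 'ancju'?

later

The output letters match the input read backwards, each shifted +9: equal reversed is lauqe. The word is reversed, then every letter is shifted forward by 9.
Undoing it on ancju: shift back: a−9=r, n−9=e, c−9=t, j−9=a, u−9=l → retal; then reverse → later.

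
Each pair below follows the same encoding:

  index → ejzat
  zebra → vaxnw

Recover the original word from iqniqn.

Compare letters: i→e is +22, n→j is +22, d→z is +22 — a constant shift. Every letter moves 22 places later in the alphabet, wrapping around z→a.
Reversing it on iqniqn: i−22=m, q−22=u, n−22=r, i−22=m, q−22=u, n−22=r.

murmur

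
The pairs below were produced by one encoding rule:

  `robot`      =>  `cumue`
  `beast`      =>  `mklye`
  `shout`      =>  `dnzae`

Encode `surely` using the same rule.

Shifts by position in robot: pos 0: r→c (+11), pos 1: o→u (+6), pos 2: b→m (+11), pos 3: o→u (+6) — repeating every 2. A repeating key of period 2 is used — shifts +11, +6 over and over.
Applying it to surely: s+11=d, u+6=a, r+11=c, e+6=k, l+11=w, y+6=e.

dackwe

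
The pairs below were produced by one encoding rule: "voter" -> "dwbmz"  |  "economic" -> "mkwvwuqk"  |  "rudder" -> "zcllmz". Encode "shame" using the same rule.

Compare letters: v→d is +8, o→w is +8, t→b is +8 — a constant shift. Every letter moves 8 places later in the alphabet, wrapping around z→a.
Applying it to shame: s+8=a, h+8=p, a+8=i, m+8=u, e+8=m.

apium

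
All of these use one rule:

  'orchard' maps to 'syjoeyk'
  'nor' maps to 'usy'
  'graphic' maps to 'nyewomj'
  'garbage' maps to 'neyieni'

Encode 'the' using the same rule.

aoi

The shift depends on letter class: consonant r→y is +7, but vowel o→s is +4. The rule splits by letter class: vowels +4, consonants +7.
Applying it to the: t(cons)+7=a, h(cons)+7=o, e(vowel)+4=i.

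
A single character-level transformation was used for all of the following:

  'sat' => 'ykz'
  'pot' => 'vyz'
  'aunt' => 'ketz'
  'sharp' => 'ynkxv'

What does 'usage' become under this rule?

eykmo

Vowels shift forward by 10 and consonants shift forward by 6.
Applying it to usage: u(vowel)+10=e, s(cons)+6=y, a(vowel)+10=k, g(cons)+6=m, e(vowel)+10=o.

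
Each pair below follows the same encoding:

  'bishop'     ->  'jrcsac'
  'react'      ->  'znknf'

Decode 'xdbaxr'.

In bishop: b→j is +8, i→r is +9, s→c is +10, h→s is +11 — the shift increases by 1 each position. Letter i (0-indexed) is shifted by i+8, so successive shifts are 8, 9, 10, ….
Reversing it on xdbaxr: x−8=p, d−9=u, b−10=r, a−11=p, x−12=l, r−13=e.

purple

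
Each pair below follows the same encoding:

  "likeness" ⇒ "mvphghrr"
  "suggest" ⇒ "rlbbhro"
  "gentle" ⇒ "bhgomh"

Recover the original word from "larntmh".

upscale

Each letter's alphabet position (a=0..z=25) is mapped through 23·x+19 mod 26 — an affine cipher.
Reversing it on larntmh: l(11)→17·(11−19)≡20=u; a(0)→17·(0−19)≡15=p; r(17)→17·(17−19)≡18=s; n(13)→17·(13−19)≡2=c; t(19)→17·(19−19)≡0=a; m(12)→17·(12−19)≡11=l; h(7)→17·(7−19)≡4=e (all mod 26).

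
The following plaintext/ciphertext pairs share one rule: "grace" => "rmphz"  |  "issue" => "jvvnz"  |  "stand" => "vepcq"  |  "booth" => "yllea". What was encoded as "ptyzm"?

Treating letters as 0–25, the rule is x ↦ 9x + 15 (mod 26).
Decoding ptyzm: p(15)→3·(15−15)≡0=a; t(19)→3·(19−15)≡12=m; y(24)→3·(24−15)≡1=b; z(25)→3·(25−15)≡4=e; m(12)→3·(12−15)≡17=r (all mod 26).

amber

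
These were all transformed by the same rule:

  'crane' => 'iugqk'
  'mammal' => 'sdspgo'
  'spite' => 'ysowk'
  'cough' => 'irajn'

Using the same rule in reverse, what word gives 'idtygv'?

It's a Vigenère-style cipher with numeric key [6,3]: position i shifts by key[i mod 2].
Undoing it on idtygv: i−6=c, d−3=a, t−6=n, y−3=v, g−6=a, v−3=s.

canvas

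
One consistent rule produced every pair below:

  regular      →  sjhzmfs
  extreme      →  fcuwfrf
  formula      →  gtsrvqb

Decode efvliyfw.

daughter

Shifts by position in regular: pos 0: r→s (+1), pos 1: e→j (+5), pos 2: g→h (+1), pos 3: u→z (+5) — repeating every 2. A repeating key of period 2 is used — shifts +1, +5 over and over.
Undoing it on efvliyfw: e−1=d, f−5=a, v−1=u, l−5=g, i−1=h, y−5=t, f−1=e, w−5=r.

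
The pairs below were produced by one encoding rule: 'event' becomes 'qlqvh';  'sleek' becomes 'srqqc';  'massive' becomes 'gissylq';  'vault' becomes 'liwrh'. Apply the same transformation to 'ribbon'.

dyxxkv

e(4)→q(16) and v(21)→l(11) fit y≡15x+8 (mod 26); the inverse of 15 mod 26 is 7. Each letter's alphabet position (a=0..z=25) is mapped through 15·x+8 mod 26 — an affine cipher.
On ribbon: r(17)→15·17+8≡3=d; i(8)→15·8+8≡24=y; b(1)→15·1+8≡23=x; b(1)→15·1+8≡23=x; o(14)→15·14+8≡10=k; n(13)→15·13+8≡21=v (all mod 26).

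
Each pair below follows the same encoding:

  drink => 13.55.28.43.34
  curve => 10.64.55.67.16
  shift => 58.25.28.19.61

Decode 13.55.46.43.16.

d(#4)→13 and r(#18)→55: differences scale by 3, so n = 3·pos + 1. The formula is n = 3×(alphabet index, a=1) + 1.
Reversing it on 13.55.46.43.16: 13→(13−1)÷3=4=d, 55→(55−1)÷3=18=r, 46→(46−1)÷3=15=o, 43→(43−1)÷3=14=n, 16→(16−1)÷3=5=e.

drone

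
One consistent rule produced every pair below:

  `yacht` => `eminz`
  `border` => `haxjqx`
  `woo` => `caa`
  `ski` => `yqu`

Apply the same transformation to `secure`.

yqigxq

The shift depends on letter class: consonant y→e is +6, but vowel a→m is +12. Two shifts are in play — +12 for a/e/i/o/u, +6 for every other letter.
For secure: s(cons)+6=y, e(vowel)+12=q, c(cons)+6=i, u(vowel)+12=g, r(cons)+6=x, e(vowel)+12=q.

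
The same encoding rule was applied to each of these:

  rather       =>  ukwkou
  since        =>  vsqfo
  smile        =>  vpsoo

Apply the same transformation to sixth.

The rule splits by letter class: vowels +10, consonants +3.
For sixth: s(cons)+3=v, i(vowel)+10=s, x(cons)+3=a, t(cons)+3=w, h(cons)+3=k.

vsawk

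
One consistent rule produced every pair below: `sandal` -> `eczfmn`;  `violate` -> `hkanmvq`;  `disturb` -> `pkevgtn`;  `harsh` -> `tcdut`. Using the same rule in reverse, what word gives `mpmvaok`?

Shifts by position in sandal: pos 0: s→e (+12), pos 1: a→c (+2), pos 2: n→z (+12), pos 3: d→f (+2) — repeating every 2. The shifts repeat in a cycle of length 2: positions 0,1,… shift by +12, +2, then the pattern repeats.
Decoding mpmvaok: m−12=a, p−2=n, m−12=a, v−2=t, a−12=o, o−2=m, k−12=y.

anatomy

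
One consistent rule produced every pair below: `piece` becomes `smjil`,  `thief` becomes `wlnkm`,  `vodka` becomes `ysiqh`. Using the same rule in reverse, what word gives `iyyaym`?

Each letter shifts forward by (position + 3), i.e. 3, 4, 5, … — the shift grows by one for each successive letter.
Undoing it on iyyaym: i−3=f, y−4=u, y−5=t, a−6=u, y−7=r, m−8=e.

future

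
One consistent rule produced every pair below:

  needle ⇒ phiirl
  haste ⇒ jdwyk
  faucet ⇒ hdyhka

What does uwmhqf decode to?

sticky

In needle: n→p is +2, e→h is +3, e→i is +4, d→i is +5 — the shift increases by 1 each position. Each letter shifts forward by (position + 2), i.e. 2, 3, 4, … — the shift grows by one for each successive letter.
Reversing it on uwmhqf: u−2=s, w−3=t, m−4=i, h−5=c, q−6=k, f−7=y.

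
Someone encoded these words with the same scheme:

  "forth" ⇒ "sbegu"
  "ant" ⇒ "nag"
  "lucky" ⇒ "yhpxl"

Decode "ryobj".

elbow

Compare letters: f→s is +13, o→b is +13, r→e is +13 — a constant shift. Every letter moves 13 places later in the alphabet, wrapping around z→a.
Decoding ryobj: r−13=e, y−13=l, o−13=b, b−13=o, j−13=w.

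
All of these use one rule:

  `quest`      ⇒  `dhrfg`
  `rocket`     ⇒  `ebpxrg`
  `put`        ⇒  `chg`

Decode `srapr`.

fence

Compare letters: q→d is +13, u→h is +13, e→r is +13 — a constant shift. This is a Caesar cipher with shift 13.
Undoing it on srapr: s−13=f, r−13=e, a−13=n, p−13=c, r−13=e.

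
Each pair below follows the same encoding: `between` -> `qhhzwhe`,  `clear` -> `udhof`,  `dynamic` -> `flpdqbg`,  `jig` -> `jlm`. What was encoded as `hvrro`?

loose

The output letters match the input read backwards, each shifted +3: between reversed is neewteb. Two steps: reverse the string, then apply a Caesar shift of +3.
Undoing it on hvrro: shift back: h−3=e, v−3=s, r−3=o, r−3=o, o−3=l → esool; then reverse → loose.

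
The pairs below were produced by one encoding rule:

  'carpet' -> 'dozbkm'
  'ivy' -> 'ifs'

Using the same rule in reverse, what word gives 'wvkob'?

The output letters match the input read backwards, each shifted +10: carpet reversed is teprac. Read the word backwards and shift each letter +10.
Decoding wvkob: shift back: w−10=m, v−10=l, k−10=a, o−10=e, b−10=r → mlaer; then reverse → realm.

realm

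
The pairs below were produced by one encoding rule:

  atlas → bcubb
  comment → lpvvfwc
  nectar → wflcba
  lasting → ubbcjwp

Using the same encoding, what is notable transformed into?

The shift depends on letter class: consonant t→c is +9, but vowel a→b is +1. Two shifts are in play — +1 for a/e/i/o/u, +9 for every other letter.
Applying it to notable: n(cons)+9=w, o(vowel)+1=p, t(cons)+9=c, a(vowel)+1=b, b(cons)+9=k, l(cons)+9=u, e(vowel)+1=f.

wpcbkuf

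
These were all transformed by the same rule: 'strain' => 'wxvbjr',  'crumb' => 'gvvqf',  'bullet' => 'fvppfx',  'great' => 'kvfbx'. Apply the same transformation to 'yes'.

cfw

The shift depends on letter class: consonant s→w is +4, but vowel a→b is +1. Vowels shift forward by 1 and consonants shift forward by 4.
Applying it to yes: y(cons)+4=c, e(vowel)+1=f, s(cons)+4=w.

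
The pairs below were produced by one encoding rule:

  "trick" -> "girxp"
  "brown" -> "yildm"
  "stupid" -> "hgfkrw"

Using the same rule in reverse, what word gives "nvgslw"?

Each pair mirrors across the alphabet (t↔g, r↔i, i↔r): positions sum to 25. Letters are reflected about the middle of the alphabet (position → 25−position): Atbash.
Undoing it on nvgslw: n↔m, v↔e, g↔t, s↔h, l↔o, w↔d.

method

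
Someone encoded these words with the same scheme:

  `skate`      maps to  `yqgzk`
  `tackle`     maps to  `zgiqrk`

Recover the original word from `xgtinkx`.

It's a constant shift of +6 (ROT6).
Reversing it on xgtinkx: x−6=r, g−6=a, t−6=n, i−6=c, n−6=h, k−6=e, x−6=r.

rancher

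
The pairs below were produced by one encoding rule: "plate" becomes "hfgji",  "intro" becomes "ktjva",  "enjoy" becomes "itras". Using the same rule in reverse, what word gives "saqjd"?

p(15)→h(7) and l(11)→f(5) fit y≡7x+6 (mod 26); the inverse of 7 mod 26 is 15. Treating letters as 0–25, the rule is x ↦ 7x + 6 (mod 26).
Undoing it on saqjd: s(18)→15·(18−6)≡24=y; a(0)→15·(0−6)≡14=o; q(16)→15·(16−6)≡20=u; j(9)→15·(9−6)≡19=t; d(3)→15·(3−6)≡7=h (all mod 26).

youth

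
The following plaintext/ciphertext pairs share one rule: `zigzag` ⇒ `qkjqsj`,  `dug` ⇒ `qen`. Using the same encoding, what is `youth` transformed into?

rdeyi

The output letters match the input read backwards, each shifted +10: zigzag reversed is gazgiz. The word is reversed, then every letter is shifted forward by 10.
For youth: reverse → htuoy; then shift: h+10=r, t+10=d, u+10=e, o+10=y, y+10=i.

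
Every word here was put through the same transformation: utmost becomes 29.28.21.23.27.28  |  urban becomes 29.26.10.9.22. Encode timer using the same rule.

28.17.21.13.26

u is letter #21 and maps to 29: an offset of 8. Each letter is replaced by its alphabet position (a=1..z=26) + 8.
For timer: t=20→28, i=9→17, m=13→21, e=5→13, r=18→26.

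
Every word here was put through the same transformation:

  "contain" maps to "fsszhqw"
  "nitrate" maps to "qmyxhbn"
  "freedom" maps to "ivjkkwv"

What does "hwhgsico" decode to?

In contain: c→f is +3, o→s is +4, n→s is +5, t→z is +6 — the shift increases by 1 each position. Each letter shifts forward by (position + 3), i.e. 3, 4, 5, … — the shift grows by one for each successive letter.
Decoding hwhgsico: h−3=e, w−4=s, h−5=c, g−6=a, s−7=l, i−8=a, c−9=t, o−10=e.

escalate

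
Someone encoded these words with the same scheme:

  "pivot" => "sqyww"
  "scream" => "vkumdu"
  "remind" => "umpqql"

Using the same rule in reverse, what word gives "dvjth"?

angle

A repeating key of period 2 is used — shifts +3, +8 over and over.
Reversing it on dvjth: d−3=a, v−8=n, j−3=g, t−8=l, h−3=e.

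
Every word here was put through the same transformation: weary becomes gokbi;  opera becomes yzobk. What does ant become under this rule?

kxd

It's a constant shift of +10 (ROT10).
Applying it to ant: a+10=k, n+10=x, t+10=d.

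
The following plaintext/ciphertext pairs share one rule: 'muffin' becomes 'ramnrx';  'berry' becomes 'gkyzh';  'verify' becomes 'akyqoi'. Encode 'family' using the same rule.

kgtqui

The shift increases by 1 at each position, starting from +5: 5, 6, 7, ….
For family: f+5=k, a+6=g, m+7=t, i+8=q, l+9=u, y+10=i.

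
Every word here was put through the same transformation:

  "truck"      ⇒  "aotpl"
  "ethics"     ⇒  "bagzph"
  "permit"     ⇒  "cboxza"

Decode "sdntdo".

jaguar

t(19)→a(0) and r(17)→o(14) fit y≡19x+3 (mod 26); the inverse of 19 mod 26 is 11. This is an affine cipher: with a=0,…,z=25, each position x becomes (19x+3) mod 26.
Reversing it on sdntdo: s(18)→11·(18−3)≡9=j; d(3)→11·(3−3)≡0=a; n(13)→11·(13−3)≡6=g; t(19)→11·(19−3)≡20=u; d(3)→11·(3−3)≡0=a; o(14)→11·(14−3)≡17=r (all mod 26).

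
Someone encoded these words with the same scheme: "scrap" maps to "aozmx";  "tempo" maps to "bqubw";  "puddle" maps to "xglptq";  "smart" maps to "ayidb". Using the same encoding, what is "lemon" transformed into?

Shifts by position in scrap: pos 0: s→a (+8), pos 1: c→o (+12), pos 2: r→z (+8), pos 3: a→m (+12) — repeating every 2. It's a Vigenère-style cipher with numeric key [8,12]: position i shifts by key[i mod 2].
Applying it to lemon: l+8=t, e+12=q, m+8=u, o+12=a, n+8=v.

tquav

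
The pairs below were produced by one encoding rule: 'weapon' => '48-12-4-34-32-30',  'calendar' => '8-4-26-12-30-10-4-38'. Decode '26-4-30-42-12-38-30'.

lantern

Each letter becomes 2×(its alphabet position, a=1..z=26) + 2.
Undoing it on 26-4-30-42-12-38-30: 26→(26−2)÷2=12=l, 4→(4−2)÷2=1=a, 30→(30−2)÷2=14=n, 42→(42−2)÷2=20=t, 12→(12−2)÷2=5=e, 38→(38−2)÷2=18=r, 30→(30−2)÷2=14=n.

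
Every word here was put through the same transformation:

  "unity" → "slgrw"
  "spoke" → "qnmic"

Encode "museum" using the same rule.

Compare letters: u→s is +24, n→l is +24, i→g is +24 — a constant shift. This is a Caesar cipher with shift 24.
For museum: m+24=k, u+24=s, s+24=q, e+24=c, u+24=s, m+24=k.

ksqcsk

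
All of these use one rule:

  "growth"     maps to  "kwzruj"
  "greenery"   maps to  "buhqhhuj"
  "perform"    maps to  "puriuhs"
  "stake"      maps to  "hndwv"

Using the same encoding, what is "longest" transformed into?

wvhjqro

The output letters match the input read backwards, each shifted +3: growth reversed is htworg. The word is reversed, then every letter is shifted forward by 3.
On longest: reverse → tsegnol; then shift: t+3=w, s+3=v, e+3=h, g+3=j, n+3=q, o+3=r, l+3=o.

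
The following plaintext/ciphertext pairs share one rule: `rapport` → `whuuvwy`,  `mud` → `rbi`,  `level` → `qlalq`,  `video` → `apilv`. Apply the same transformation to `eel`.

Vowels shift forward by 7 and consonants shift forward by 5.
Applying it to eel: e(vowel)+7=l, e(vowel)+7=l, l(cons)+5=q.

llq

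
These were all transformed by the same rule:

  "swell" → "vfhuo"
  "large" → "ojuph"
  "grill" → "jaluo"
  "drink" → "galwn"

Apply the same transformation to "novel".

Shifts by position in swell: pos 0: s→v (+3), pos 1: w→f (+9), pos 2: e→h (+3), pos 3: l→u (+9) — repeating every 2. A repeating key of period 2 is used — shifts +3, +9 over and over.
Applying it to novel: n+3=q, o+9=x, v+3=y, e+9=n, l+3=o.

qxyno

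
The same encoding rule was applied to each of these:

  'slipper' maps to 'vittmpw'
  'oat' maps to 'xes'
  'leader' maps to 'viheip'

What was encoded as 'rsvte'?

Two steps: reverse the string, then apply a Caesar shift of +4.
Reversing it on rsvte: shift back: r−4=n, s−4=o, v−4=r, t−4=p, e−4=a → norpa; then reverse → apron.

apron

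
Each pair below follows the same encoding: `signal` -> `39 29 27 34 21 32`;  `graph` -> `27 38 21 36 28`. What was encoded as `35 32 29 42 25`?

s is letter #19 and maps to 39: an offset of 20. The number is (letter's place in the alphabet, a=1) + 20.
Reversing it on 35 32 29 42 25: 35→(35−20)÷1=15=o, 32→(32−20)÷1=12=l, 29→(29−20)÷1=9=i, 42→(42−20)÷1=22=v, 25→(25−20)÷1=5=e.

olive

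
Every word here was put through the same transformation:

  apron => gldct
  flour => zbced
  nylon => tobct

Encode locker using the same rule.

a(0)→g(6) and p(15)→l(11) fit y≡9x+6 (mod 26); the inverse of 9 mod 26 is 3. This is an affine cipher: with a=0,…,z=25, each position x becomes (9x+6) mod 26.
For locker: l(11)→9·11+6≡1=b; o(14)→9·14+6≡2=c; c(2)→9·2+6≡24=y; k(10)→9·10+6≡18=s; e(4)→9·4+6≡16=q; r(17)→9·17+6≡3=d (all mod 26).

bcysqd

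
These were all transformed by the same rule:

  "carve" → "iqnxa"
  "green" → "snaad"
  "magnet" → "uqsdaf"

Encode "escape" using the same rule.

c(2)→i(8) and a(0)→q(16) fit y≡9x+16 (mod 26); the inverse of 9 mod 26 is 3. Treating letters as 0–25, the rule is x ↦ 9x + 16 (mod 26).
On escape: e(4)→9·4+16≡0=a; s(18)→9·18+16≡22=w; c(2)→9·2+16≡8=i; a(0)→9·0+16≡16=q; p(15)→9·15+16≡21=v; e(4)→9·4+16≡0=a (all mod 26).

awiqva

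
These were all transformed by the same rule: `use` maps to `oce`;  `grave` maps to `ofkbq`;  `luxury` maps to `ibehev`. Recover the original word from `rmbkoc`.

Read the word backwards and shift each letter +10.
Undoing it on rmbkoc: shift back: r−10=h, m−10=c, b−10=r, k−10=a, o−10=e, c−10=s → hcraes; then reverse → search.

search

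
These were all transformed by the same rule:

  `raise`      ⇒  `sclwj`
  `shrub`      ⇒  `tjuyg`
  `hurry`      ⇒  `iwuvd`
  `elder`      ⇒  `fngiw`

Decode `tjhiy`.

sheet

In raise: r→s is +1, a→c is +2, i→l is +3, s→w is +4 — the shift increases by 1 each position. The shift increases by 1 at each position, starting from +1: 1, 2, 3, ….
Reversing it on tjhiy: t−1=s, j−2=h, h−3=e, i−4=e, y−5=t.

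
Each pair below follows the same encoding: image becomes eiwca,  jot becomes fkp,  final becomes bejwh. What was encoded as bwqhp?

Every letter moves 22 places later in the alphabet, wrapping around z→a.
Decoding bwqhp: b−22=f, w−22=a, q−22=u, h−22=l, p−22=t.

fault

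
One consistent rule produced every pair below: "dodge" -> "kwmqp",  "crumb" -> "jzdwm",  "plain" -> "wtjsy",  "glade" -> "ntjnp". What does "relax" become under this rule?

ymuki

In dodge: d→k is +7, o→w is +8, d→m is +9, g→q is +10 — the shift increases by 1 each position. The shift increases by 1 at each position, starting from +7: 7, 8, 9, ….
Applying it to relax: r+7=y, e+8=m, l+9=u, a+10=k, x+11=i.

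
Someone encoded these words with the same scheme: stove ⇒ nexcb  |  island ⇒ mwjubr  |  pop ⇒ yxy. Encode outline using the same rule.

Two steps: reverse the string, then apply a Caesar shift of +9.
Applying it to outline: reverse → eniltuo; then shift: e+9=n, n+9=w, i+9=r, l+9=u, t+9=c, u+9=d, o+9=x.

nwrucdx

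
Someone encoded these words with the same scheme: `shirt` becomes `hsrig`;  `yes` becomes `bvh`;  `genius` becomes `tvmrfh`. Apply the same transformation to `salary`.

hzozib

Each pair mirrors across the alphabet (s↔h, h↔s, i↔r): positions sum to 25. Each letter is replaced by its mirror in the alphabet: a↔z, b↔y, c↔x, and so on (the Atbash cipher).
For salary: s↔h, a↔z, l↔o, a↔z, r↔i, y↔b.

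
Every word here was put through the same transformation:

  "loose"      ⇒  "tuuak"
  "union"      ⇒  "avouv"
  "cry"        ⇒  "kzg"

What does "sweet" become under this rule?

aekkb

The shift depends on letter class: consonant l→t is +8, but vowel o→u is +6. Vowels shift forward by 6 and consonants shift forward by 8.
For sweet: s(cons)+8=a, w(cons)+8=e, e(vowel)+6=k, e(vowel)+6=k, t(cons)+8=b.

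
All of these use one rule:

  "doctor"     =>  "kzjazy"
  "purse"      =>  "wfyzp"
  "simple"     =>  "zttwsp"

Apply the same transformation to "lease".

splzp

Two shifts are in play — +11 for a/e/i/o/u, +7 for every other letter.
On lease: l(cons)+7=s, e(vowel)+11=p, a(vowel)+11=l, s(cons)+7=z, e(vowel)+11=p.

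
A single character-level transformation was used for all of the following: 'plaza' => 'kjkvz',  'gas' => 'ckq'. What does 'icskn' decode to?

The output letters match the input read backwards, each shifted +10: plaza reversed is azalp. Two steps: reverse the string, then apply a Caesar shift of +10.
Reversing it on icskn: shift back: i−10=y, c−10=s, s−10=i, k−10=a, n−10=d → ysiad; then reverse → daisy.

daisy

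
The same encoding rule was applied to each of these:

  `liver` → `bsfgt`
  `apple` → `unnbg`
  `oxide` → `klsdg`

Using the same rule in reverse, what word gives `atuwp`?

crash

l(11)→b(1) and i(8)→s(18) fit y≡3x+20 (mod 26); the inverse of 3 mod 26 is 9. Each letter's alphabet position (a=0..z=25) is mapped through 3·x+20 mod 26 — an affine cipher.
Undoing it on atuwp: a(0)→9·(0−20)≡2=c; t(19)→9·(19−20)≡17=r; u(20)→9·(20−20)≡0=a; w(22)→9·(22−20)≡18=s; p(15)→9·(15−20)≡7=h (all mod 26).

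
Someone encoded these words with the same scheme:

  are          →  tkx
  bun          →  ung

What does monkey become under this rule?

Compare letters: a→t is +19, r→k is +19, e→x is +19 — a constant shift. Each letter is shifted forward by 19 in the alphabet (a Caesar shift of +19).
For monkey: m+19=f, o+19=h, n+19=g, k+19=d, e+19=x, y+19=r.

fhgdxr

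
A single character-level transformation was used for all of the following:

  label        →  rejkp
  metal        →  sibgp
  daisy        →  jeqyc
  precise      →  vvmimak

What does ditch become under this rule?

jmbil

A repeating key of period 3 is used — shifts +6, +4, +8 over and over.
Applying it to ditch: d+6=j, i+4=m, t+8=b, c+6=i, h+4=l.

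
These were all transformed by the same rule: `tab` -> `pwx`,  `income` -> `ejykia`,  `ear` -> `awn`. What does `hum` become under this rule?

Compare letters: t→p is +22, a→w is +22, b→x is +22 — a constant shift. Every letter moves 22 places later in the alphabet, wrapping around z→a.
For hum: h+22=d, u+22=q, m+22=i.

dqi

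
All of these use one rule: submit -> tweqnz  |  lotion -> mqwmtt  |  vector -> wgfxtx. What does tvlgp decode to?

Each letter shifts forward by (position + 1), i.e. 1, 2, 3, … — the shift grows by one for each successive letter.
Reversing it on tvlgp: t−1=s, v−2=t, l−3=i, g−4=c, p−5=k.

stick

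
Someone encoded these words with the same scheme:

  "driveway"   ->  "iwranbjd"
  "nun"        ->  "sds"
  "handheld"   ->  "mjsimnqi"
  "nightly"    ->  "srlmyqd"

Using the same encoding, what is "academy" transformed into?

The shift depends on letter class: consonant d→i is +5, but vowel i→r is +9. Vowels shift forward by 9 and consonants shift forward by 5.
On academy: a(vowel)+9=j, c(cons)+5=h, a(vowel)+9=j, d(cons)+5=i, e(vowel)+9=n, m(cons)+5=r, y(cons)+5=d.

jhjinrd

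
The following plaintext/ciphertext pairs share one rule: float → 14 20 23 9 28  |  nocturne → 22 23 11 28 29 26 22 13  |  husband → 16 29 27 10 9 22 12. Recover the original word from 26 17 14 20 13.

f is letter #6 and maps to 14: an offset of 8. The number is (letter's place in the alphabet, a=1) + 8.
Reversing it on 26 17 14 20 13: 26→(26−8)÷1=18=r, 17→(17−8)÷1=9=i, 14→(14−8)÷1=6=f, 20→(20−8)÷1=12=l, 13→(13−8)÷1=5=e.

rifle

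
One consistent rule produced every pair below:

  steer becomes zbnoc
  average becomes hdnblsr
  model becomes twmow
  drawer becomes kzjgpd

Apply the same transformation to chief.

In steer: s→z is +7, t→b is +8, e→n is +9, e→o is +10 — the shift increases by 1 each position. The shift increases by 1 at each position, starting from +7: 7, 8, 9, ….
On chief: c+7=j, h+8=p, i+9=r, e+10=o, f+11=q.

jproq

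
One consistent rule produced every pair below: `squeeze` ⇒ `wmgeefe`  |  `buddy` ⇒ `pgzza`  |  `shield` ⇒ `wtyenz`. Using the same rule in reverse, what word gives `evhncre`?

explore

s(18)→w(22) and q(16)→m(12) fit y≡5x+10 (mod 26); the inverse of 5 mod 26 is 21. This is an affine cipher: with a=0,…,z=25, each position x becomes (5x+10) mod 26.
Reversing it on evhncre: e(4)→21·(4−10)≡4=e; v(21)→21·(21−10)≡23=x; h(7)→21·(7−10)≡15=p; n(13)→21·(13−10)≡11=l; c(2)→21·(2−10)≡14=o; r(17)→21·(17−10)≡17=r; e(4)→21·(4−10)≡4=e (all mod 26).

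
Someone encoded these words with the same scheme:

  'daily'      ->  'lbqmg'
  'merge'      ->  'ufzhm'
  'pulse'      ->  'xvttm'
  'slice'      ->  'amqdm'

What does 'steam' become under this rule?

aumbu

Shifts by position in daily: pos 0: d→l (+8), pos 1: a→b (+1), pos 2: i→q (+8), pos 3: l→m (+1) — repeating every 2. A repeating key of period 2 is used — shifts +8, +1 over and over.
For steam: s+8=a, t+1=u, e+8=m, a+1=b, m+8=u.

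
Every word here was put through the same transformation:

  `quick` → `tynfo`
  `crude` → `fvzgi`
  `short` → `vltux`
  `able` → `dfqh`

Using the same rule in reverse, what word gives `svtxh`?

The shifts repeat in a cycle of length 3: positions 0,1,… shift by +3, +4, +5, then the pattern repeats.
Reversing it on svtxh: s−3=p, v−4=r, t−5=o, x−3=u, h−4=d.

proud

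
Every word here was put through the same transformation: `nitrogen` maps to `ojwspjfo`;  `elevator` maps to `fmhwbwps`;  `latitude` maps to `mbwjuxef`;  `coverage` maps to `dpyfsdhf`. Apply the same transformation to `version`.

wfutjro

Shifts by position in nitrogen: pos 0: n→o (+1), pos 1: i→j (+1), pos 2: t→w (+3), pos 3: r→s (+1), pos 4: o→p (+1), pos 5: g→j (+3) — repeating every 3. It's a Vigenère-style cipher with numeric key [1,1,3]: position i shifts by key[i mod 3].
On version: v+1=w, e+1=f, r+3=u, s+1=t, i+1=j, o+3=r, n+1=o.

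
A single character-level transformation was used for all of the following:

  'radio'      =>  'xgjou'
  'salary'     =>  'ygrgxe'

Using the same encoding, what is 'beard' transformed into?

hkgxj

Compare letters: r→x is +6, a→g is +6, d→j is +6 — a constant shift. This is a Caesar cipher with shift 6.
On beard: b+6=h, e+6=k, a+6=g, r+6=x, d+6=j.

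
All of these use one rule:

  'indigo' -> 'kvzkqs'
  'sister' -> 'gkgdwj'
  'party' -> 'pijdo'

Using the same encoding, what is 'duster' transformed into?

zagdwj

i(8)→k(10) and n(13)→v(21) fit y≡23x+8 (mod 26); the inverse of 23 mod 26 is 17. Treating letters as 0–25, the rule is x ↦ 23x + 8 (mod 26).
On duster: d(3)→23·3+8≡25=z; u(20)→23·20+8≡0=a; s(18)→23·18+8≡6=g; t(19)→23·19+8≡3=d; e(4)→23·4+8≡22=w; r(17)→23·17+8≡9=j (all mod 26).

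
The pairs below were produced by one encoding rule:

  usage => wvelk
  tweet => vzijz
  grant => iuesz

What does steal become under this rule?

uwifr

In usage: u→w is +2, s→v is +3, a→e is +4, g→l is +5 — the shift increases by 1 each position. The shift increases by 1 at each position, starting from +2: 2, 3, 4, ….
On steal: s+2=u, t+3=w, e+4=i, a+5=f, l+6=r.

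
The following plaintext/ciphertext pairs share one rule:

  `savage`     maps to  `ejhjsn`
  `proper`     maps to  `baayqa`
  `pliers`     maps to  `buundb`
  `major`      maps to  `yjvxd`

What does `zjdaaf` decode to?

narrow

Shifts by position in savage: pos 0: s→e (+12), pos 1: a→j (+9), pos 2: v→h (+12), pos 3: a→j (+9) — repeating every 2. The shifts repeat in a cycle of length 2: positions 0,1,… shift by +12, +9, then the pattern repeats.
Reversing it on zjdaaf: z−12=n, j−9=a, d−12=r, a−9=r, a−12=o, f−9=w.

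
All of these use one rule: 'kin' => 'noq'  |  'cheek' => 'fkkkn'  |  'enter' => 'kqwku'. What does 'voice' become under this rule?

yuofk

The shift depends on letter class: consonant k→n is +3, but vowel i→o is +6. Vowels shift forward by 6 and consonants shift forward by 3.
On voice: v(cons)+3=y, o(vowel)+6=u, i(vowel)+6=o, c(cons)+3=f, e(vowel)+6=k.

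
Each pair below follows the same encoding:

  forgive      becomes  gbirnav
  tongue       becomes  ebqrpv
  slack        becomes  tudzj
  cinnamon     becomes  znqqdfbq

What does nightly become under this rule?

qnrceuh

f(5)→g(6) and o(14)→b(1) fit y≡11x+3 (mod 26); the inverse of 11 mod 26 is 19. This is an affine cipher: with a=0,…,z=25, each position x becomes (11x+3) mod 26.
On nightly: n(13)→11·13+3≡16=q; i(8)→11·8+3≡13=n; g(6)→11·6+3≡17=r; h(7)→11·7+3≡2=c; t(19)→11·19+3≡4=e; l(11)→11·11+3≡20=u; y(24)→11·24+3≡7=h (all mod 26).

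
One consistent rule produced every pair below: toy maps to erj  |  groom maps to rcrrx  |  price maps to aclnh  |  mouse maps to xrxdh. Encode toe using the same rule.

The shift depends on letter class: consonant t→e is +11, but vowel o→r is +3. The rule splits by letter class: vowels +3, consonants +11.
For toe: t(cons)+11=e, o(vowel)+3=r, e(vowel)+3=h.

erh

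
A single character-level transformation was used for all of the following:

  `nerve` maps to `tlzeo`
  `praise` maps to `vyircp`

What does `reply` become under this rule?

Letter i (0-indexed) is shifted by i+6, so successive shifts are 6, 7, 8, ….
Applying it to reply: r+6=x, e+7=l, p+8=x, l+9=u, y+10=i.

xlxui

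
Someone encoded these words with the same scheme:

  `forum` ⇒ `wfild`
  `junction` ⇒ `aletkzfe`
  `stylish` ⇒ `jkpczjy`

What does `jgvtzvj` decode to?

species

Each letter is shifted forward by 17 in the alphabet (a Caesar shift of +17).
Reversing it on jgvtzvj: j−17=s, g−17=p, v−17=e, t−17=c, z−17=i, v−17=e, j−17=s.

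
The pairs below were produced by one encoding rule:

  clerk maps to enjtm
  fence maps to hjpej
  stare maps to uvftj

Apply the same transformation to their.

vjjnt

The shift depends on letter class: consonant c→e is +2, but vowel e→j is +5. The rule splits by letter class: vowels +5, consonants +2.
On their: t(cons)+2=v, h(cons)+2=j, e(vowel)+5=j, i(vowel)+5=n, r(cons)+2=t.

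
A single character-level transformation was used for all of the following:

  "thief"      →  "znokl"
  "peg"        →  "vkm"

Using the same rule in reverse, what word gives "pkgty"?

jeans

Compare letters: t→z is +6, h→n is +6, i→o is +6 — a constant shift. Each letter is shifted forward by 6 in the alphabet (a Caesar shift of +6).
Reversing it on pkgty: p−6=j, k−6=e, g−6=a, t−6=n, y−6=s.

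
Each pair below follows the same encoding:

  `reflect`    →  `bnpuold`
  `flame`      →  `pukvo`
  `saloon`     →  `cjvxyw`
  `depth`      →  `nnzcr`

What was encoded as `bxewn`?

round

Shifts by position in reflect: pos 0: r→b (+10), pos 1: e→n (+9), pos 2: f→p (+10), pos 3: l→u (+9) — repeating every 2. A repeating key of period 2 is used — shifts +10, +9 over and over.
Decoding bxewn: b−10=r, x−9=o, e−10=u, w−9=n, n−10=d.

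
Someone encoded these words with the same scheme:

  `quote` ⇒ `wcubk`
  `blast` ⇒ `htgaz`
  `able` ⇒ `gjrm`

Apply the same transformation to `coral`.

iwxir

A repeating key of period 2 is used — shifts +6, +8 over and over.
For coral: c+6=i, o+8=w, r+6=x, a+8=i, l+6=r.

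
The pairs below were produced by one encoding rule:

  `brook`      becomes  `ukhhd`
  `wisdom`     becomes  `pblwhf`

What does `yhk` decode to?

Compare letters: b→u is +19, r→k is +19, o→h is +19 — a constant shift. It's a constant shift of +19 (ROT19).
Reversing it on yhk: y−19=f, h−19=o, k−19=r.

for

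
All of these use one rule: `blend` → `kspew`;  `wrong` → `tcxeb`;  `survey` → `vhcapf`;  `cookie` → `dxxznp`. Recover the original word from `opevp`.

tense

Treating letters as 0–25, the rule is x ↦ 19x + 17 (mod 26).
Decoding opevp: o(14)→11·(14−17)≡19=t; p(15)→11·(15−17)≡4=e; e(4)→11·(4−17)≡13=n; v(21)→11·(21−17)≡18=s; p(15)→11·(15−17)≡4=e (all mod 26).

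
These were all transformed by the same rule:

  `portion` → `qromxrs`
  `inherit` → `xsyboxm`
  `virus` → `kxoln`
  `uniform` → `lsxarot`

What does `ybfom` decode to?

p(15)→q(16) and o(14)→r(17) fit y≡25x+5 (mod 26); the inverse of 25 mod 26 is 25. This is an affine cipher: with a=0,…,z=25, each position x becomes (25x+5) mod 26.
Undoing it on ybfom: y(24)→25·(24−5)≡7=h; b(1)→25·(1−5)≡4=e; f(5)→25·(5−5)≡0=a; o(14)→25·(14−5)≡17=r; m(12)→25·(12−5)≡19=t (all mod 26).

heart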